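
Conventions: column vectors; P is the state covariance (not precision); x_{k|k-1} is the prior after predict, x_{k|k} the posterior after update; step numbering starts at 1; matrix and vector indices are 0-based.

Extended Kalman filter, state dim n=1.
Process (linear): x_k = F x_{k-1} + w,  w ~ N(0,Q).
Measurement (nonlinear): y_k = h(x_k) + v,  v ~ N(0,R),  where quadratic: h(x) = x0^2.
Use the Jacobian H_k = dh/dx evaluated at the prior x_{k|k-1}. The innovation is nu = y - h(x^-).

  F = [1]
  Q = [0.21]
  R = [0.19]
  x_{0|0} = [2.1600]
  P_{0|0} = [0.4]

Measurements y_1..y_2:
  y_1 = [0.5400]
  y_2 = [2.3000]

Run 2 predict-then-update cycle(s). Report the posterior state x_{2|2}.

x_post = [1.5105]

step 1: x^-=[2.1600]  P^-=[0.6100]  H_jac=[4.3200]  S=[11.5741]  K=[0.2277]  nu=[-4.1256]  x^+=[1.2207]  P^+=[0.0100]
step 2: x^-=[1.2207]  P^-=[0.2200]  H_jac=[2.4414]  S=[1.5013]  K=[0.3578]  nu=[0.8099]  x^+=[1.5105]  P^+=[0.0278]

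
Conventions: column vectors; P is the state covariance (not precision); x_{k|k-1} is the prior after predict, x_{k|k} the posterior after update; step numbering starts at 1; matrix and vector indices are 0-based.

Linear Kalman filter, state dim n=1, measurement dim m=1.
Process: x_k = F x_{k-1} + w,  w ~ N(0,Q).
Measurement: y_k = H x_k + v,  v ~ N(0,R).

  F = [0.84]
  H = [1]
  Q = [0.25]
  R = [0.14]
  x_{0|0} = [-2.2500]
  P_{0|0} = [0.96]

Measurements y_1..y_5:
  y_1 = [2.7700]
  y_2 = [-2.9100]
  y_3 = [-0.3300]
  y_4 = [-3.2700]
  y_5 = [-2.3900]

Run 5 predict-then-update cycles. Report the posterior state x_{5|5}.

step 1: x^-=[-1.8900]  P^-=[0.9274]  S=[1.0674]  K=[0.8688]  nu=[4.6600]  x^+=[2.1588]  P^+=[0.1216]
step 2: x^-=[1.8134]  P^-=[0.3358]  S=[0.4758]  K=[0.7058]  nu=[-4.7234]  x^+=[-1.5203]  P^+=[0.0988]
step 3: x^-=[-1.2770]  P^-=[0.3197]  S=[0.4597]  K=[0.6955]  nu=[0.9470]  x^+=[-0.6184]  P^+=[0.0974]
step 4: x^-=[-0.5195]  P^-=[0.3187]  S=[0.4587]  K=[0.6948]  nu=[-2.7505]  x^+=[-2.4305]  P^+=[0.0973]
step 5: x^-=[-2.0416]  P^-=[0.3186]  S=[0.4586]  K=[0.6947]  nu=[-0.3484]  x^+=[-2.2837]  P^+=[0.0973]

x_post = [-2.2837]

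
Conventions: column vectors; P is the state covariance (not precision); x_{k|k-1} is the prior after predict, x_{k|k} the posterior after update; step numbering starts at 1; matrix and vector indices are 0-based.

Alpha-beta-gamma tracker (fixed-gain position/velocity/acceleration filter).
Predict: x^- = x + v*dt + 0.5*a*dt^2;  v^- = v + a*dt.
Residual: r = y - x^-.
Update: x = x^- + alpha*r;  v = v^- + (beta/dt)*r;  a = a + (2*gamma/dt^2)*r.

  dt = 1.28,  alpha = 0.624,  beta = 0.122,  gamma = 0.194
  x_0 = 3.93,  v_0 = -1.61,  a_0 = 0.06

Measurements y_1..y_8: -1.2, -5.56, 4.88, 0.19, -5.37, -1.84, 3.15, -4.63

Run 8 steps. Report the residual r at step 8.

resid = -14.4213

step 1: x_pred=1.9184  r=-3.1184  x^+=-0.0275  v^+=-1.8304  a^+=-0.6785
step 2: x_pred=-2.9262  r=-2.6338  x^+=-4.5697  v^+=-2.9499  a^+=-1.3022
step 3: x_pred=-9.4123  r=14.2923  x^+=-0.4939  v^+=-3.2545  a^+=2.0825
step 4: x_pred=-2.9537  r=3.1437  x^+=-0.9920  v^+=-0.2893  a^+=2.8269
step 5: x_pred=0.9535  r=-6.3235  x^+=-2.9924  v^+=2.7265  a^+=1.3294
step 6: x_pred=1.5866  r=-3.4266  x^+=-0.5516  v^+=4.1016  a^+=0.5179
step 7: x_pred=5.1227  r=-1.9727  x^+=3.8917  v^+=4.5765  a^+=0.0508
step 8: x_pred=9.7913  r=-14.4213  x^+=0.7924  v^+=3.2670  a^+=-3.3644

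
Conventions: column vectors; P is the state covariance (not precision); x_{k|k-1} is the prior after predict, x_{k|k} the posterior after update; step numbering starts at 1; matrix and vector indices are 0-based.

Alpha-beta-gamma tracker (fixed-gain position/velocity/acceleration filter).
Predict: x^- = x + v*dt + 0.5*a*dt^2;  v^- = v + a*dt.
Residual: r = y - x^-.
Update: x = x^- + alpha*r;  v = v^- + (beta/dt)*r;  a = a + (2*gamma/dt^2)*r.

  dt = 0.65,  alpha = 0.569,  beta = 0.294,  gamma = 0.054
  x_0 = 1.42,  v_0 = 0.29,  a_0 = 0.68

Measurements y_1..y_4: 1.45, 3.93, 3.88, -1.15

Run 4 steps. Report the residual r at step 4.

resid = -6.9459

step 1: x_pred=1.7521  r=-0.3021  x^+=1.5802  v^+=0.5953  a^+=0.6028
step 2: x_pred=2.0945  r=1.8355  x^+=3.1389  v^+=1.8173  a^+=1.0719
step 3: x_pred=4.5466  r=-0.6666  x^+=4.1673  v^+=2.2126  a^+=0.9015
step 4: x_pred=5.7959  r=-6.9459  x^+=1.8437  v^+=-0.3431  a^+=-0.8740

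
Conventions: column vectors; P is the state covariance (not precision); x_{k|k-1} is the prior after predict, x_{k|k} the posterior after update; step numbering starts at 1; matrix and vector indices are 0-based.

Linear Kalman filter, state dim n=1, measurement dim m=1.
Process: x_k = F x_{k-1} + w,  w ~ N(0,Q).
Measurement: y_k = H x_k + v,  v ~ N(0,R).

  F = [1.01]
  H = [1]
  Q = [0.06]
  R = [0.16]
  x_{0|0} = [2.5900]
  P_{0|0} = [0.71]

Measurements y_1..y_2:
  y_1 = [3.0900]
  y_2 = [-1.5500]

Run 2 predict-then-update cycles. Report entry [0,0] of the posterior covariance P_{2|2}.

step 1: x^-=[2.6159]  P^-=[0.7843]  S=[0.9443]  K=[0.8306]  nu=[0.4741]  x^+=[3.0097]  P^+=[0.1329]
step 2: x^-=[3.0398]  P^-=[0.1956]  S=[0.3556]  K=[0.5500]  nu=[-4.5898]  x^+=[0.5154]  P^+=[0.0880]

P_post[0,0] = 0.0880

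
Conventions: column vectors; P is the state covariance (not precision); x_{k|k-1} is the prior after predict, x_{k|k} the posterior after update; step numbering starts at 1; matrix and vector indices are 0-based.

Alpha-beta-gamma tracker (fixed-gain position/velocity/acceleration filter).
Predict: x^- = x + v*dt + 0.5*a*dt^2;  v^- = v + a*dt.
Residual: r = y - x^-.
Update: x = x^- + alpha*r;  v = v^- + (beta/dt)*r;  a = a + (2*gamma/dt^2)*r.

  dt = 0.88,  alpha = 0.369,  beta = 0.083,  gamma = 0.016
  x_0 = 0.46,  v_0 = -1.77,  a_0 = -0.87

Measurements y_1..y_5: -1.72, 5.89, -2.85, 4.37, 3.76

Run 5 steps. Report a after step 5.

step 1: x_pred=-1.4345  r=-0.2855  x^+=-1.5398  v^+=-2.5625  a^+=-0.8818
step 2: x_pred=-4.1363  r=10.0263  x^+=-0.4366  v^+=-2.3929  a^+=-0.4675
step 3: x_pred=-2.7233  r=-0.1267  x^+=-2.7701  v^+=-2.8162  a^+=-0.4727
step 4: x_pred=-5.4313  r=9.8013  x^+=-1.8147  v^+=-2.3077  a^+=-0.0677
step 5: x_pred=-3.8717  r=7.6317  x^+=-1.0556  v^+=-1.6475  a^+=0.2476

a_post = 0.2476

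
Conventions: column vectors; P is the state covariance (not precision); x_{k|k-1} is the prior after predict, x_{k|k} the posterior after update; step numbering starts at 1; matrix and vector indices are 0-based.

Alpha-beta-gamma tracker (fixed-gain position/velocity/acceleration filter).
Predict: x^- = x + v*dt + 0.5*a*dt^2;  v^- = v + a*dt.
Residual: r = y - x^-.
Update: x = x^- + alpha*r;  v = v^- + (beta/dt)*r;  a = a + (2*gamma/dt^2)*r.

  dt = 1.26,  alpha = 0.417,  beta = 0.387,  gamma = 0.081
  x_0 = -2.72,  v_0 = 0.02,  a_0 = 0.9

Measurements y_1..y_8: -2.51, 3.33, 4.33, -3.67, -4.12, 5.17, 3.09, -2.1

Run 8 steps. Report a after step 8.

step 1: x_pred=-1.9804  r=-0.5296  x^+=-2.2012  v^+=0.9913  a^+=0.8460
step 2: x_pred=-0.2806  r=3.6106  x^+=1.2250  v^+=3.1662  a^+=1.2144
step 3: x_pred=6.1784  r=-1.8484  x^+=5.4076  v^+=4.1286  a^+=1.0258
step 4: x_pred=11.4239  r=-15.0939  x^+=5.1298  v^+=0.7851  a^+=-0.5144
step 5: x_pred=5.7106  r=-9.8306  x^+=1.6113  v^+=-2.8825  a^+=-1.5176
step 6: x_pred=-3.2253  r=8.3953  x^+=0.2755  v^+=-2.2160  a^+=-0.6609
step 7: x_pred=-3.0413  r=6.1313  x^+=-0.4845  v^+=-1.1656  a^+=-0.0352
step 8: x_pred=-1.9812  r=-0.1188  x^+=-2.0307  v^+=-1.2465  a^+=-0.0474

a_post = -0.0474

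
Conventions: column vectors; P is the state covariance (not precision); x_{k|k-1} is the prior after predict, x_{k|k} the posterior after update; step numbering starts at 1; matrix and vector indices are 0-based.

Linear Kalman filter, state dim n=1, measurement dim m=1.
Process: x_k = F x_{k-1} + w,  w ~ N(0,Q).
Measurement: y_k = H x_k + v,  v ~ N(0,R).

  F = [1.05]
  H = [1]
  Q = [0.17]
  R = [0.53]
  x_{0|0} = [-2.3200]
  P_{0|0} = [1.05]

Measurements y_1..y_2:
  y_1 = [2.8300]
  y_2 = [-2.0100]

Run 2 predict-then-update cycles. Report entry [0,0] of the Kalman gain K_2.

K[0,0] = 0.5258

step 1: x^-=[-2.4360]  P^-=[1.3276]  S=[1.8576]  K=[0.7147]  nu=[5.2660]  x^+=[1.3276]  P^+=[0.3788]
step 2: x^-=[1.3939]  P^-=[0.5876]  S=[1.1176]  K=[0.5258]  nu=[-3.4039]  x^+=[-0.3958]  P^+=[0.2787]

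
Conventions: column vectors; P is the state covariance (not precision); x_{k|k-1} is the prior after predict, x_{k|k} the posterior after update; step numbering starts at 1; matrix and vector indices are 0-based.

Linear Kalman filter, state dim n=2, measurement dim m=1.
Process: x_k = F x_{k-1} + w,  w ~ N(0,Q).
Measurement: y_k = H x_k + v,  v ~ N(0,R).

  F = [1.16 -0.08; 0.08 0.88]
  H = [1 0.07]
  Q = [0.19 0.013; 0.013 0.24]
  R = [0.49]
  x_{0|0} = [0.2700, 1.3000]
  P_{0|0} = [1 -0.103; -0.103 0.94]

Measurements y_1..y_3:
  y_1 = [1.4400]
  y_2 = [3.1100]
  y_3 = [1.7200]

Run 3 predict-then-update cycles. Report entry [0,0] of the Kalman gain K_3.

step 1: x^-=[0.2092, 1.1656]  P^-=[1.5607 -0.0649; -0.0649 0.9598]  S=[2.0464]  K=[0.7605; 0.0011]  nu=[1.1492]  x^+=[1.0831, 1.1669]  P^+=[0.3773 -0.0666; -0.0666 0.9598]
step 2: x^-=[1.1631, 1.1135]  P^-=[0.7162 -0.0871; -0.0871 0.9763]  S=[1.1988]  K=[0.5923; -0.0157]  nu=[1.8690]  x^+=[2.2702, 1.0842]  P^+=[0.2956 -0.0760; -0.0760 0.9760]
step 3: x^-=[2.5467, 1.1357]  P^-=[0.6081 -0.1054; -0.1054 0.9870]  S=[1.0882]  K=[0.5520; -0.0334]  nu=[-0.9062]  x^+=[2.0464, 1.1659]  P^+=[0.2765 -0.0854; -0.0854 0.9858]

K[0,0] = 0.5520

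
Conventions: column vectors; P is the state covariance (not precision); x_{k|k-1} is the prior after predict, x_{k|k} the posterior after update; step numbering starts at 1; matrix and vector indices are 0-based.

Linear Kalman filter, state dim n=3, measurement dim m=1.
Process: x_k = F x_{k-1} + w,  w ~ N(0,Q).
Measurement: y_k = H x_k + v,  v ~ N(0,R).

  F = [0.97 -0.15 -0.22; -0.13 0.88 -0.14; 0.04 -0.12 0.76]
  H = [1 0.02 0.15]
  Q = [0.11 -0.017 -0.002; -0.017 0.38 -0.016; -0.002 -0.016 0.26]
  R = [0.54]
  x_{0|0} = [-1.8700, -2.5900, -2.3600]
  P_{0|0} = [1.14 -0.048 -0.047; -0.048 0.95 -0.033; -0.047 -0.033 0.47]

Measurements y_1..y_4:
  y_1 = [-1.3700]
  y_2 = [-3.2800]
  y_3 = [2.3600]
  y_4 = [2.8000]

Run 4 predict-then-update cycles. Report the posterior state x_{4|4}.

step 1: x^-=[-0.9062, -1.7057, -1.5576]  P^-=[1.2586 -0.3029 -0.0447; -0.3029 1.1616 -0.1924; -0.0447 -0.1924 0.5506]  S=[1.7848]  K=[0.6980; -0.1728; 0.0191]  nu=[-0.1960]  x^+=[-1.0430, -1.6718, -1.5613]  P^+=[0.3890 -0.0875 -0.0685; -0.0875 1.1082 -0.1865; -0.0685 -0.1865 0.5499]
step 2: x^-=[-0.4175, -1.1170, -1.0277]  P^-=[0.5699 -0.2323 -0.0817; -0.2323 1.3191 -0.3188; -0.0817 -0.3188 0.6249]  S=[1.0888]  K=[0.5079; -0.2330; 0.0052]  nu=[-2.6860]  x^+=[-1.7817, -0.4911, -1.0416]  P^+=[0.2890 -0.1034 -0.0846; -0.1034 1.2599 -0.3174; -0.0846 -0.3174 0.6249]
step 3: x^-=[-1.4255, -0.0547, -0.8040]  P^-=[0.4858 -0.2269 -0.0937; -0.2269 1.4716 -0.4311; -0.0937 -0.4311 0.6933]  S=[1.0022]  K=[0.4662; -0.2616; 0.0016]  nu=[3.9072]  x^+=[0.3959, -1.0769, -0.7976]  P^+=[0.2680 -0.1047 -0.0945; -0.1047 1.4030 -0.4307; -0.0945 -0.4307 0.6933]
step 4: x^-=[0.7210, -0.8874, -0.4611]  P^-=[0.4697 -0.2216 -0.1006; -0.2216 1.6113 -0.5300; -0.1006 -0.5300 0.7549]  S=[0.9851]  K=[0.4570; -0.2730; 0.0021]  nu=[2.1659]  x^+=[1.7108, -1.4787, -0.4566]  P^+=[0.2640 -0.0987 -0.1015; -0.0987 1.5379 -0.5295; -0.1015 -0.5295 0.7549]

x_post = [1.7108, -1.4787, -0.4566]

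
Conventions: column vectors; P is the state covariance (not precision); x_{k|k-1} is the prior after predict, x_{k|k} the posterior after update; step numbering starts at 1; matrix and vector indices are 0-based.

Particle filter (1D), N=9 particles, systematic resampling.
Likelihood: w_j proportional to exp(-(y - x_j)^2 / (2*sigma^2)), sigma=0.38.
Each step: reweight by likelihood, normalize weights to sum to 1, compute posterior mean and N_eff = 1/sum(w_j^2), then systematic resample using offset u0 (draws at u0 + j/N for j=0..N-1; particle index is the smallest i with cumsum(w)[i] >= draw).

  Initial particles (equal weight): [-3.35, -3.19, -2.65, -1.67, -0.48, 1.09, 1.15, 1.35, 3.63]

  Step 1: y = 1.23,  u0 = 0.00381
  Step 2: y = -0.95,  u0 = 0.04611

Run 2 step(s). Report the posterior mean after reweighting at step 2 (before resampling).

post_mean = 1.1112

step 1: w=[0.0000, 0.0000, 0.0000, 0.0000, 0.0000, 0.3263, 0.3415, 0.3322, 0.0000]  mean=1.1968  Neff=2.9990  idx=[5, 5, 5, 6, 6, 6, 7, 7, 7]
step 2: w=[0.2310, 0.2310, 0.2310, 0.0977, 0.0977, 0.0977, 0.0046, 0.0046, 0.0046]  mean=1.1112  Neff=5.2980  idx=[0, 0, 1, 1, 2, 2, 3, 4, 5]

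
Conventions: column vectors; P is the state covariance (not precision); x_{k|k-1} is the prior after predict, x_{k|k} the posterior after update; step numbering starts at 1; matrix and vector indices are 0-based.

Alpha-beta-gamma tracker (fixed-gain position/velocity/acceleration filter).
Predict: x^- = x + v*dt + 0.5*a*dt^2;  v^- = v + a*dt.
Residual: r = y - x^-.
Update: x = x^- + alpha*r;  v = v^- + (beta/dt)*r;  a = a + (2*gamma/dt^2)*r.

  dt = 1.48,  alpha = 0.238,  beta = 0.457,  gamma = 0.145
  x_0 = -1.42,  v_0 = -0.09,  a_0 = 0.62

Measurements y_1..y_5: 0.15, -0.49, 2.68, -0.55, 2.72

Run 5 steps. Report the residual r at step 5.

step 1: x_pred=-0.8742  r=1.0242  x^+=-0.6304  v^+=1.1438  a^+=0.7556
step 2: x_pred=1.8900  r=-2.3800  x^+=1.3236  v^+=1.5272  a^+=0.4405
step 3: x_pred=4.0663  r=-1.3863  x^+=3.7363  v^+=1.7511  a^+=0.2570
step 4: x_pred=6.6094  r=-7.1594  x^+=4.9055  v^+=-0.0793  a^+=-0.6909
step 5: x_pred=4.0314  r=-1.3114  x^+=3.7193  v^+=-1.5068  a^+=-0.8645

resid = -1.3114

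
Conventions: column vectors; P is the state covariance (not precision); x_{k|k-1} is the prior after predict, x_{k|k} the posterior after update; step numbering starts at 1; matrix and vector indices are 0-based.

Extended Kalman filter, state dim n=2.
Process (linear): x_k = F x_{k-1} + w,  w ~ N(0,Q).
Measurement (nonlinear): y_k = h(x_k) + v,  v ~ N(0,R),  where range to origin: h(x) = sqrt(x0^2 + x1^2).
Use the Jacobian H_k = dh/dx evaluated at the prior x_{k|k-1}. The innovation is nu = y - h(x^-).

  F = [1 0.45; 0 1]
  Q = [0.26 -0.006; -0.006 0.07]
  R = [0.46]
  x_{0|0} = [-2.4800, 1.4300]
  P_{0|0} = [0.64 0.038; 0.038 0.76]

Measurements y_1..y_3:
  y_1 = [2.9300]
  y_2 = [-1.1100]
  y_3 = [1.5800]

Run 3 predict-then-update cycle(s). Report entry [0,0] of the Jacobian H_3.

H_jac[0,0] = 0.6114

step 1: x^-=[-1.8365, 1.4300]  P^-=[1.0881 0.3740; 0.3740 0.8300]  H_jac=[-0.7890 0.6144]  S=[1.0881]  K=[-0.5779; 0.1974]  nu=[0.6024]  x^+=[-2.1846, 1.5489]  P^+=[0.7248 0.4981; 0.4981 0.7876]
step 2: x^-=[-1.4876, 1.5489]  P^-=[1.5926 0.8466; 0.8466 0.8576]  H_jac=[-0.6927 0.7212]  S=[0.8244]  K=[-0.5975; 0.0390]  nu=[-3.2576]  x^+=[0.4589, 1.4219]  P^+=[1.2983 0.8658; 0.8658 0.8563]
step 3: x^-=[1.0987, 1.4219]  P^-=[2.5109 1.2451; 1.2451 0.9263]  H_jac=[0.6114 0.7913]  S=[3.1835]  K=[0.7917; 0.4694]  nu=[-0.2170]  x^+=[0.9269, 1.3201]  P^+=[0.5153 0.0620; 0.0620 0.2249]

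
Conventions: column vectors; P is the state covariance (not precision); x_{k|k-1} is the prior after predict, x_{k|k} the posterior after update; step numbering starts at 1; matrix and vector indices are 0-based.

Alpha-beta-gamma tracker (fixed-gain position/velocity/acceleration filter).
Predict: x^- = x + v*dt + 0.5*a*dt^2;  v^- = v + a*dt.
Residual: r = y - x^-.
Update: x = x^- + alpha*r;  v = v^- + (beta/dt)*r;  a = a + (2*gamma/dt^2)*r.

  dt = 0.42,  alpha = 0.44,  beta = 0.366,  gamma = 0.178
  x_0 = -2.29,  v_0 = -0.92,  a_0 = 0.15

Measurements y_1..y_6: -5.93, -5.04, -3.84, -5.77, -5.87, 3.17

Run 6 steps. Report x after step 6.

step 1: x_pred=-2.6632  r=-3.2668  x^+=-4.1006  v^+=-3.7038  a^+=-6.4429
step 2: x_pred=-6.2244  r=1.1844  x^+=-5.7033  v^+=-5.3777  a^+=-4.0526
step 3: x_pred=-8.3193  r=4.4793  x^+=-6.3484  v^+=-3.1763  a^+=4.9874
step 4: x_pred=-7.2426  r=1.4726  x^+=-6.5947  v^+=0.2017  a^+=7.9593
step 5: x_pred=-5.8080  r=-0.0620  x^+=-5.8353  v^+=3.4905  a^+=7.8341
step 6: x_pred=-3.6783  r=6.8483  x^+=-0.6650  v^+=12.7486  a^+=21.6549

x_post = -0.6650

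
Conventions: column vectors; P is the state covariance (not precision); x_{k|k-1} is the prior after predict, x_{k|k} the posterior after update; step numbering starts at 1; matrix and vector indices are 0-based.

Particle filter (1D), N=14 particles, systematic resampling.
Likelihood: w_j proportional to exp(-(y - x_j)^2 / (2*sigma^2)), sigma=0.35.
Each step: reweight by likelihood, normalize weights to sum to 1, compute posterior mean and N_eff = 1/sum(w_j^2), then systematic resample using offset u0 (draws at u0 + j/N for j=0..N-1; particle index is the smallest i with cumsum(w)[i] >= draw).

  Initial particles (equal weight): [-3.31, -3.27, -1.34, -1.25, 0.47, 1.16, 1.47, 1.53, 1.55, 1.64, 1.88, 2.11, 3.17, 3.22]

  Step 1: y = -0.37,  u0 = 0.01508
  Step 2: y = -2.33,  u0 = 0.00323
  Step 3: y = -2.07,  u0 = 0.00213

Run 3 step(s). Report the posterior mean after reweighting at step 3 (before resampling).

step 1: w=[0.0000, 0.0000, 0.1789, 0.3530, 0.4675, 0.0006, 0.0000, 0.0000, 0.0000, 0.0000, 0.0000, 0.0000, 0.0000, 0.0000]  mean=-0.4606  Neff=2.6656  idx=[2, 2, 2, 3, 3, 3, 3, 3, 4, 4, 4, 4, 4, 4]
step 2: w=[0.1874, 0.1874, 0.1874, 0.0876, 0.0876, 0.0876, 0.0876, 0.0876, 0.0000, 0.0000, 0.0000, 0.0000, 0.0000, 0.0000]  mean=-1.3006  Neff=6.9606  idx=[0, 0, 0, 1, 1, 1, 2, 2, 3, 3, 4, 5, 6, 7]
step 3: w=[0.0878, 0.0878, 0.0878, 0.0878, 0.0878, 0.0878, 0.0878, 0.0878, 0.0497, 0.0497, 0.0497, 0.0497, 0.0497, 0.0497]  mean=-1.3132  Neff=13.0882  idx=[0, 0, 1, 2, 3, 4, 4, 5, 6, 7, 8, 9, 11, 12]

post_mean = -1.3132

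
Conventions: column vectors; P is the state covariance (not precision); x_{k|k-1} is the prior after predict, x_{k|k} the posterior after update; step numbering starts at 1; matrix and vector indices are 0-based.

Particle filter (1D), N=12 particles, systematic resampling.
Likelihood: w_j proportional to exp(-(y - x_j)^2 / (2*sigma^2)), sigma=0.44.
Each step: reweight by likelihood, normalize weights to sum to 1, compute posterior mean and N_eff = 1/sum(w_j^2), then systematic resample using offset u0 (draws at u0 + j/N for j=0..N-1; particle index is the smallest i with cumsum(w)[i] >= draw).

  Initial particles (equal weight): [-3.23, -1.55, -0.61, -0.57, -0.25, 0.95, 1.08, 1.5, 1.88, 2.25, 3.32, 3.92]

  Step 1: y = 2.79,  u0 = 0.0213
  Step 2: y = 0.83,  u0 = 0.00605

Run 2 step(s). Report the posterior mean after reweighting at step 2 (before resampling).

post_mean = 1.9506

step 1: w=[0.0000, 0.0000, 0.0000, 0.0000, 0.0000, 0.0001, 0.0005, 0.0121, 0.1048, 0.4189, 0.4307, 0.0329]  mean=2.7172  Neff=2.6796  idx=[8, 8, 9, 9, 9, 9, 9, 10, 10, 10, 10, 10]
step 2: w=[0.4045, 0.4045, 0.0382, 0.0382, 0.0382, 0.0382, 0.0382, 0.0000, 0.0000, 0.0000, 0.0000, 0.0000]  mean=1.9506  Neff=2.9888  idx=[0, 0, 0, 0, 0, 1, 1, 1, 1, 1, 2, 4]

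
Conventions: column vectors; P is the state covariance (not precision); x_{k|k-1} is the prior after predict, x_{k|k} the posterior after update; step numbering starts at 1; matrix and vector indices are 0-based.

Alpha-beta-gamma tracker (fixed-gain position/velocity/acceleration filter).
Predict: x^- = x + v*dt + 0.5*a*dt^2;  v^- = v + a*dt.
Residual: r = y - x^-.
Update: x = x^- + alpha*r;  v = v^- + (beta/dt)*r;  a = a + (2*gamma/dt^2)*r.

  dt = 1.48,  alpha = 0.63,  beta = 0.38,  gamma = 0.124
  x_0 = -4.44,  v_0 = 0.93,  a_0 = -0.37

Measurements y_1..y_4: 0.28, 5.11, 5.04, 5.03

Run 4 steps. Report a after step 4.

a_post = -0.3631

step 1: x_pred=-3.4688  r=3.7488  x^+=-1.1071  v^+=1.3449  a^+=0.0544
step 2: x_pred=0.9431  r=4.1669  x^+=3.5682  v^+=2.4954  a^+=0.5262
step 3: x_pred=7.8378  r=-2.7978  x^+=6.0752  v^+=2.5559  a^+=0.2095
step 4: x_pred=10.0873  r=-5.0573  x^+=6.9012  v^+=1.5674  a^+=-0.3631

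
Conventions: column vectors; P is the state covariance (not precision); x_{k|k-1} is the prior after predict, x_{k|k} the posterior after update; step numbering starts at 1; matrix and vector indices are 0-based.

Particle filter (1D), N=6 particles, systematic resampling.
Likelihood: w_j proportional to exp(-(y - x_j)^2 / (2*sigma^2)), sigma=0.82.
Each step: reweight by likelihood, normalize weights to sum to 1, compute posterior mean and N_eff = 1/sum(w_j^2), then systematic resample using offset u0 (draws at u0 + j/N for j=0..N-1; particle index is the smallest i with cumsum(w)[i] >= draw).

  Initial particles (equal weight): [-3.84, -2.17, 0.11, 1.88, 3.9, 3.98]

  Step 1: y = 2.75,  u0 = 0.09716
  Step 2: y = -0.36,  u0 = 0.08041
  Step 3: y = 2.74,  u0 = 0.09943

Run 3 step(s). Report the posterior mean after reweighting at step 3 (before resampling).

post_mean = 1.8800

step 1: w=[0.0000, 0.0000, 0.0044, 0.4471, 0.2936, 0.2549]  mean=3.0005  Neff=2.8482  idx=[3, 3, 3, 4, 5, 5]
step 2: w=[0.3333, 0.3333, 0.3333, 0.0000, 0.0000, 0.0000]  mean=1.8801  Neff=3.0003  idx=[0, 0, 1, 1, 2, 2]
step 3: w=[0.1667, 0.1667, 0.1667, 0.1667, 0.1667, 0.1667]  mean=1.8800  Neff=6.0000  idx=[0, 1, 2, 3, 4, 5]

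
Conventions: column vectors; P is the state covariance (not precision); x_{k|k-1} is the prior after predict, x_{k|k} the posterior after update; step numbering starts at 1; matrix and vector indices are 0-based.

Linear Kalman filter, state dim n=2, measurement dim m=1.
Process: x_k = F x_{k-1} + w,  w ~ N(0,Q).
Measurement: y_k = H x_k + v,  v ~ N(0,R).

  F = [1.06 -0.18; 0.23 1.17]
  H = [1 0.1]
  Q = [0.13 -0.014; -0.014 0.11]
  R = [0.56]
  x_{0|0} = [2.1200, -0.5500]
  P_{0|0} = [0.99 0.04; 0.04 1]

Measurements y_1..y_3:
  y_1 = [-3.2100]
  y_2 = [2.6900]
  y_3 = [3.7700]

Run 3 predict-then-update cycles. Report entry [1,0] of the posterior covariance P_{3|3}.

step 1: x^-=[2.3462, -0.1559]  P^-=[1.2595 0.0647; 0.0647 1.5528]  S=[1.8480]  K=[0.6851; 0.1190]  nu=[-5.5406]  x^+=[-1.4495, -0.8155]  P^+=[0.3922 -0.0860; -0.0860 1.5266]
step 2: x^-=[-1.3896, -1.2875]  P^-=[0.6530 -0.3430; -0.3430 2.1742]  S=[1.1661]  K=[0.5305; -0.1077]  nu=[4.2084]  x^+=[0.8431, -1.7406]  P^+=[0.3247 -0.2764; -0.2764 2.1607]
step 3: x^-=[1.2070, -1.8425]  P^-=[0.6703 -0.7212; -0.7212 2.9363]  S=[1.1155]  K=[0.5363; -0.3833]  nu=[2.7472]  x^+=[2.6804, -2.8955]  P^+=[0.3495 -0.4919; -0.4919 2.7724]

P_post[1,0] = -0.4919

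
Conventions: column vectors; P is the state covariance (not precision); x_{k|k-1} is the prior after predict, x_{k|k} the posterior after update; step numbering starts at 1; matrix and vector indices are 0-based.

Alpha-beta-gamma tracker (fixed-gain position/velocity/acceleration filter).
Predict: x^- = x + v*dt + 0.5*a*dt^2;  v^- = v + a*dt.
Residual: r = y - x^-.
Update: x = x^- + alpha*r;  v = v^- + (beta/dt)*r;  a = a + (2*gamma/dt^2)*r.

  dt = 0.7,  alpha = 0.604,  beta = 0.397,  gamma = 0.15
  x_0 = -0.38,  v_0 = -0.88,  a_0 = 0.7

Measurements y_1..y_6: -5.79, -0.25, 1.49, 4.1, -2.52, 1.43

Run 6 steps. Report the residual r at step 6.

resid = -2.8740

step 1: x_pred=-0.8245  r=-4.9655  x^+=-3.8237  v^+=-3.2061  a^+=-2.3401
step 2: x_pred=-6.6413  r=6.3913  x^+=-2.7810  v^+=-1.2194  a^+=1.5729
step 3: x_pred=-3.2492  r=4.7392  x^+=-0.3867  v^+=2.5694  a^+=4.4745
step 4: x_pred=2.5081  r=1.5919  x^+=3.4696  v^+=6.6044  a^+=5.4491
step 5: x_pred=9.4277  r=-11.9477  x^+=2.2113  v^+=3.6427  a^+=-1.8658
step 6: x_pred=4.3040  r=-2.8740  x^+=2.5681  v^+=0.7066  a^+=-3.6254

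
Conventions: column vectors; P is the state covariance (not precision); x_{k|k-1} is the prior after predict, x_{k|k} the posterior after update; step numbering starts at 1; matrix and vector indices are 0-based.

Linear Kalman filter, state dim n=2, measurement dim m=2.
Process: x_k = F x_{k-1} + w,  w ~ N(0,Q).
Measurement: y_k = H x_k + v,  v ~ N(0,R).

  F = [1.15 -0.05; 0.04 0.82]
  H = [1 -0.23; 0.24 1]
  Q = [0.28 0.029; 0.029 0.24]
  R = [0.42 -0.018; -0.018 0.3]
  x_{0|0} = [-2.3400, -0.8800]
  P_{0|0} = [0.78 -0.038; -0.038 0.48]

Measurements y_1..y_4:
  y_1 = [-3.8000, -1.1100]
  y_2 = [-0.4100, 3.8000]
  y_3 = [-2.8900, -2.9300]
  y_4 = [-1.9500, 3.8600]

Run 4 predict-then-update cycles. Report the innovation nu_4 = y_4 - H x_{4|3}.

step 1: x^-=[-2.6470, -0.8152]  P^-=[1.3171 0.0094; 0.0094 0.5615]  S=[1.7625 0.1779; 0.1779 0.9419]  K=[0.7250 0.2087; -0.1308 0.6233]  nu=[-1.3405, 0.3405]  x^+=[-3.5478, -0.4276]  P^+=[0.2958 -0.0214; -0.0214 0.1945]
step 2: x^-=[-4.0586, -0.4926]  P^-=[0.6742 0.0145; 0.0145 0.3698]  S=[1.1071 0.0724; 0.0724 0.7156]  K=[0.5938 0.1862; -0.0985 0.5316]  nu=[3.5353, 5.2666]  x^+=[-0.9786, 1.9590]  P^+=[0.2430 -0.0131; -0.0131 0.1644]
step 3: x^-=[-1.2233, 1.5672]  P^-=[0.6033 0.0211; 0.0211 0.3501]  S=[1.0321 0.0662; 0.0662 0.6949]  K=[0.5680 0.1846; -0.0909 0.5197]  nu=[-1.3062, -4.2036]  x^+=[-2.7411, -0.4986]  P^+=[0.2328 -0.0107; -0.0107 0.1601]
step 4: x^-=[-3.1274, -0.5185]  P^-=[0.5895 0.0231; 0.0231 0.3473]  S=[1.0172 0.0654; 0.0654 0.6924]  K=[0.5624 0.1845; -0.0892 0.5181]  nu=[1.0581, 5.1291]  x^+=[-1.5858, 2.0444]  P^+=[0.2306 -0.0101; -0.0101 0.1595]

innov = [1.0581, 5.1291]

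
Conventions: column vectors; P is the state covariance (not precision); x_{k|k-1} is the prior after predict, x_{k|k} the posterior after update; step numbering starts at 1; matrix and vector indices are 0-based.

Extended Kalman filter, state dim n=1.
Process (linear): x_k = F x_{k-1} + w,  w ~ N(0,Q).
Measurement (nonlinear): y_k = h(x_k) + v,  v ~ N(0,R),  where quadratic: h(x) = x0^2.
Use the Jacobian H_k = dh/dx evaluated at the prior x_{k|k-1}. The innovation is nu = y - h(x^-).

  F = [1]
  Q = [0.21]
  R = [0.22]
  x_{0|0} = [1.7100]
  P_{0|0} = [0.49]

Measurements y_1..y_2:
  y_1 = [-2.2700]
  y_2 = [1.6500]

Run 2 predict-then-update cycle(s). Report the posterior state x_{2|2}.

x_post = [0.8577]

step 1: x^-=[1.7100]  P^-=[0.7000]  H_jac=[3.4200]  S=[8.4075]  K=[0.2847]  nu=[-5.1941]  x^+=[0.2310]  P^+=[0.0183]
step 2: x^-=[0.2310]  P^-=[0.2283]  H_jac=[0.4620]  S=[0.2687]  K=[0.3925]  nu=[1.5966]  x^+=[0.8577]  P^+=[0.1869]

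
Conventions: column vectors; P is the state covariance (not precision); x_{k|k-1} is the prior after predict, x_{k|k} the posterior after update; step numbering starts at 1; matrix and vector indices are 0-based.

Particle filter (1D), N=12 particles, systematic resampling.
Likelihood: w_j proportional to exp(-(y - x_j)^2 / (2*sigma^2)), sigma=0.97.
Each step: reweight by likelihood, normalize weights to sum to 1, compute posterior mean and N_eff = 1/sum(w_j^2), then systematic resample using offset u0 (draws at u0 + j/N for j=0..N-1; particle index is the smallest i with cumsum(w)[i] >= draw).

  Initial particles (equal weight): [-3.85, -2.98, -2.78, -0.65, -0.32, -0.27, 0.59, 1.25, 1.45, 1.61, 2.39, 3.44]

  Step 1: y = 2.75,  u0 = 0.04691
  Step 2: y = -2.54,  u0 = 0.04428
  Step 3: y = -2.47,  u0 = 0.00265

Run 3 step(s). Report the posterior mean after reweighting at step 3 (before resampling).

step 1: w=[0.0000, 0.0000, 0.0000, 0.0007, 0.0022, 0.0026, 0.0277, 0.1001, 0.1348, 0.1659, 0.3089, 0.2570]  mean=2.2246  Neff=4.5876  idx=[7, 7, 8, 9, 9, 10, 10, 10, 10, 11, 11, 11]
step 2: w=[0.3453, 0.3453, 0.1511, 0.0756, 0.0756, 0.0018, 0.0018, 0.0018, 0.0018, 0.0000, 0.0000, 0.0000]  mean=1.3427  Neff=3.6658  idx=[0, 0, 0, 0, 1, 1, 1, 1, 2, 2, 3, 4]
step 3: w=[0.1071, 0.1071, 0.1071, 0.1071, 0.1071, 0.1071, 0.1071, 0.1071, 0.0475, 0.0475, 0.0241, 0.0241]  mean=1.2864  Neff=10.2636  idx=[0, 0, 1, 2, 3, 3, 4, 5, 6, 7, 7, 9]

post_mean = 1.2864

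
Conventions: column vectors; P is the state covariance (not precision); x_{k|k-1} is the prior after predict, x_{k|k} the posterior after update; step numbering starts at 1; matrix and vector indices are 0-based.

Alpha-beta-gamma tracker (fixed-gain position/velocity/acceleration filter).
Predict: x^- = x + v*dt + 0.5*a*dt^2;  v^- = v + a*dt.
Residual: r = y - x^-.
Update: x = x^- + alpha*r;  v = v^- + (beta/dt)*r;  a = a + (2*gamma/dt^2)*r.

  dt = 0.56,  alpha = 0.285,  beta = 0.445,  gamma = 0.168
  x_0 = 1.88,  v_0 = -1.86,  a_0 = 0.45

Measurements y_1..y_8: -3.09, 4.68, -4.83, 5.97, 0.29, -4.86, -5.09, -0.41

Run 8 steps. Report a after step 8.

a_post = -8.8278

step 1: x_pred=0.9090  r=-3.9990  x^+=-0.2307  v^+=-4.7857  a^+=-3.8346
step 2: x_pred=-3.5120  r=8.1920  x^+=-1.1773  v^+=-0.4234  a^+=4.9426
step 3: x_pred=-0.6394  r=-4.1906  x^+=-1.8337  v^+=-0.9856  a^+=0.4526
step 4: x_pred=-2.3147  r=8.2847  x^+=0.0465  v^+=5.8513  a^+=9.3291
step 5: x_pred=4.7860  r=-4.4960  x^+=3.5046  v^+=7.5029  a^+=4.5120
step 6: x_pred=8.4137  r=-13.2737  x^+=4.6307  v^+=-0.5183  a^+=-9.7098
step 7: x_pred=2.8179  r=-7.9079  x^+=0.5642  v^+=-12.2398  a^+=-18.1826
step 8: x_pred=-9.1411  r=8.7311  x^+=-6.6528  v^+=-15.4839  a^+=-8.8278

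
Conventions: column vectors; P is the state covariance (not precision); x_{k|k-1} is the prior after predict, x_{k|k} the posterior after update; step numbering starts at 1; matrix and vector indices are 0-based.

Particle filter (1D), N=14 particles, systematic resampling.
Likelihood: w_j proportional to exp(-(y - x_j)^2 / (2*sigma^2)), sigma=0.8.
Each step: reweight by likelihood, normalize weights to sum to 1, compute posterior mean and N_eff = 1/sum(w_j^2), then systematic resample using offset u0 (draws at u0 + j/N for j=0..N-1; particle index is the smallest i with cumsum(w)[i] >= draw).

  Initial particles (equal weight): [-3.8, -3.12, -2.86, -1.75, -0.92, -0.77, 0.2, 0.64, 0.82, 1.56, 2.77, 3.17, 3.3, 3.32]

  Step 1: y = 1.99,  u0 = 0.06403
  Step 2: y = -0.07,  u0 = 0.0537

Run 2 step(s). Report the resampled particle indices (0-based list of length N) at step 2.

step 1: w=[0.0000, 0.0000, 0.0000, 0.0000, 0.0004, 0.0009, 0.0272, 0.0801, 0.1141, 0.2879, 0.2068, 0.1121, 0.0870, 0.0835]  mean=2.0907  Neff=5.7834  idx=[7, 8, 8, 9, 9, 9, 9, 10, 10, 10, 11, 12, 13, 13]
step 2: w=[0.2985, 0.2383, 0.2383, 0.0555, 0.0555, 0.0555, 0.0555, 0.0008, 0.0008, 0.0008, 0.0001, 0.0001, 0.0001, 0.0001]  mean=0.9361  Neff=4.6503  idx=[0, 0, 0, 0, 1, 1, 1, 2, 2, 2, 2, 4, 5, 6]

resampled_idx = [0, 0, 0, 0, 1, 1, 1, 2, 2, 2, 2, 4, 5, 6]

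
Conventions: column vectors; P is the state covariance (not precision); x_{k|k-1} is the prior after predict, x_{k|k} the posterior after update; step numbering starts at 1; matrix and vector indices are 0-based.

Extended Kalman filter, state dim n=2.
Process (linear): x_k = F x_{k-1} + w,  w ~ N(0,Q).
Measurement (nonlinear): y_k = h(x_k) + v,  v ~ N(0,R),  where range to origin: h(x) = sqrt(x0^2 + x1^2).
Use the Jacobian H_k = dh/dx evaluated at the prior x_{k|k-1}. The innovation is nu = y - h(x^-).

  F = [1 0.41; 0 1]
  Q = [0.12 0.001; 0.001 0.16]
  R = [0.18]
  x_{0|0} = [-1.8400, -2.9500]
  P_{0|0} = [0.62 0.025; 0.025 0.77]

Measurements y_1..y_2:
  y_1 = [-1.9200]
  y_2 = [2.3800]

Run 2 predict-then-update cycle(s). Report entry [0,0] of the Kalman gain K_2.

K[0,0] = 0.4471

step 1: x^-=[-3.0495, -2.9500]  P^-=[0.8899 0.3417; 0.3417 0.9300]  H_jac=[-0.7187 -0.6953]  S=[1.4308]  K=[-0.6131; -0.6236]  nu=[-6.1629]  x^+=[0.7288, 0.8929]  P^+=[0.3521 -0.2053; -0.2053 0.3737]
step 2: x^-=[1.0950, 0.8929]  P^-=[0.3666 -0.0511; -0.0511 0.5337]  H_jac=[0.7750 0.6320]  S=[0.5633]  K=[0.4471; 0.5285]  nu=[0.9671]  x^+=[1.5273, 1.4040]  P^+=[0.2540 -0.1842; -0.1842 0.3763]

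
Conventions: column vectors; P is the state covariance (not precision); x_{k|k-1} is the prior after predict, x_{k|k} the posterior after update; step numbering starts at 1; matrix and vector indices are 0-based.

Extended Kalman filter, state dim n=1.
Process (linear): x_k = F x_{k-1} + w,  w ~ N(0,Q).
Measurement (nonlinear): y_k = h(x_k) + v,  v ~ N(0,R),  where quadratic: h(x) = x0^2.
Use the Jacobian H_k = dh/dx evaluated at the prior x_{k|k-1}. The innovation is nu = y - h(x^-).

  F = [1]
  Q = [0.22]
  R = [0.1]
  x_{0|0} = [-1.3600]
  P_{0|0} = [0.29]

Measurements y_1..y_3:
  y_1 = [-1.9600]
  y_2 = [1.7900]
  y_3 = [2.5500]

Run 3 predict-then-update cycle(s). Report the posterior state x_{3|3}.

step 1: x^-=[-1.3600]  P^-=[0.5100]  H_jac=[-2.7200]  S=[3.8732]  K=[-0.3582]  nu=[-3.8096]  x^+=[0.0044]  P^+=[0.0132]
step 2: x^-=[0.0044]  P^-=[0.2332]  H_jac=[0.0089]  S=[0.1000]  K=[0.0206]  nu=[1.7900]  x^+=[0.0414]  P^+=[0.2331]
step 3: x^-=[0.0414]  P^-=[0.4531]  H_jac=[0.0827]  S=[0.1031]  K=[0.3637]  nu=[2.5483]  x^+=[0.9681]  P^+=[0.4395]

x_post = [0.9681]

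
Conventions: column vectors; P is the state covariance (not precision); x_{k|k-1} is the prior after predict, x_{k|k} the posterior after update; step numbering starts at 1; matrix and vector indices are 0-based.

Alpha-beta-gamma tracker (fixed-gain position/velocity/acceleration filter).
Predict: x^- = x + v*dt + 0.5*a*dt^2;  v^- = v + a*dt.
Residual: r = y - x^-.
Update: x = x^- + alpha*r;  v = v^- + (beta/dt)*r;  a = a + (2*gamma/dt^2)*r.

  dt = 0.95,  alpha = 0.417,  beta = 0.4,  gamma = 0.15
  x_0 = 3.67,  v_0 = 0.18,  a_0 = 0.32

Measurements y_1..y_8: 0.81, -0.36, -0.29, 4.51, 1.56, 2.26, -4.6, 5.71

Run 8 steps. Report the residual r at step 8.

step 1: x_pred=3.9854  r=-3.1754  x^+=2.6613  v^+=-0.8530  a^+=-0.7355
step 2: x_pred=1.5190  r=-1.8790  x^+=0.7355  v^+=-2.3429  a^+=-1.3601
step 3: x_pred=-2.1041  r=1.8141  x^+=-1.3476  v^+=-2.8712  a^+=-0.7571
step 4: x_pred=-4.4169  r=8.9269  x^+=-0.6944  v^+=0.1682  a^+=2.2103
step 5: x_pred=0.4628  r=1.0972  x^+=0.9203  v^+=2.7300  a^+=2.5750
step 6: x_pred=4.6758  r=-2.4158  x^+=3.6684  v^+=4.1590  a^+=1.7720
step 7: x_pred=8.4191  r=-13.0191  x^+=2.9901  v^+=0.3607  a^+=-2.5557
step 8: x_pred=2.1795  r=3.5305  x^+=3.6517  v^+=-0.5807  a^+=-1.3821

resid = 3.5305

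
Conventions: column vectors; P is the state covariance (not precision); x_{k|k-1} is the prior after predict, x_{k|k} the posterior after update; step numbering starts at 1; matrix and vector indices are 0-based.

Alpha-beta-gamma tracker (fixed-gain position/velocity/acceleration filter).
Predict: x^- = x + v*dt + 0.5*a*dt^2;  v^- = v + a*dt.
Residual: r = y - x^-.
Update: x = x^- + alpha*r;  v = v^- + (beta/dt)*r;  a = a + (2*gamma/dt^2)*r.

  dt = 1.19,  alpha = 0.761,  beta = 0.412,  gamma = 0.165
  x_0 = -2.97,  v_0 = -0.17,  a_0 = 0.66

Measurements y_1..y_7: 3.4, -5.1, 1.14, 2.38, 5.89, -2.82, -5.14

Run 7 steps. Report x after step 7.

x_post = -4.6346

step 1: x_pred=-2.7050  r=6.1050  x^+=1.9409  v^+=2.7291  a^+=2.0827
step 2: x_pred=6.6631  r=-11.7631  x^+=-2.2886  v^+=1.1348  a^+=-0.6585
step 3: x_pred=-1.4044  r=2.5444  x^+=0.5319  v^+=1.2321  a^+=-0.0656
step 4: x_pred=1.9516  r=0.4284  x^+=2.2776  v^+=1.3023  a^+=0.0342
step 5: x_pred=3.8517  r=2.0383  x^+=5.4028  v^+=2.0488  a^+=0.5092
step 6: x_pred=8.2015  r=-11.0215  x^+=-0.1859  v^+=-1.1611  a^+=-2.0591
step 7: x_pred=-3.0255  r=-2.1145  x^+=-4.6346  v^+=-4.3435  a^+=-2.5519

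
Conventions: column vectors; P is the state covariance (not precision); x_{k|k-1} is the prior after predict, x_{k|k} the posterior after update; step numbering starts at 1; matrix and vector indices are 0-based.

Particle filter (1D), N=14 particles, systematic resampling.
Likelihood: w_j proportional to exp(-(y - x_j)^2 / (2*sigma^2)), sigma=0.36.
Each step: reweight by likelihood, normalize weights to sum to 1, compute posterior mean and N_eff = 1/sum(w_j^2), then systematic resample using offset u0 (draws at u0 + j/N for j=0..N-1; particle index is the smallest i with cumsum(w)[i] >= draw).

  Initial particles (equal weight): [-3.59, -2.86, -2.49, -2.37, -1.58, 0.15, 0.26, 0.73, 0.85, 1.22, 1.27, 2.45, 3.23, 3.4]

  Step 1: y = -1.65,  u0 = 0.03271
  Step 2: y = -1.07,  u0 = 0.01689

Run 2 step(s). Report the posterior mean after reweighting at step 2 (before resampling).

step 1: w=[0.0000, 0.0030, 0.0554, 0.1141, 0.8275, 0.0000, 0.0000, 0.0000, 0.0000, 0.0000, 0.0000, 0.0000, 0.0000, 0.0000]  mean=-1.7244  Neff=1.4269  idx=[2, 3, 4, 4, 4, 4, 4, 4, 4, 4, 4, 4, 4, 4]
step 2: w=[0.0001, 0.0003, 0.0833, 0.0833, 0.0833, 0.0833, 0.0833, 0.0833, 0.0833, 0.0833, 0.0833, 0.0833, 0.0833, 0.0833]  mean=-1.5804  Neff=12.0103  idx=[2, 3, 3, 4, 5, 6, 7, 8, 9, 9, 10, 11, 12, 13]

post_mean = -1.5804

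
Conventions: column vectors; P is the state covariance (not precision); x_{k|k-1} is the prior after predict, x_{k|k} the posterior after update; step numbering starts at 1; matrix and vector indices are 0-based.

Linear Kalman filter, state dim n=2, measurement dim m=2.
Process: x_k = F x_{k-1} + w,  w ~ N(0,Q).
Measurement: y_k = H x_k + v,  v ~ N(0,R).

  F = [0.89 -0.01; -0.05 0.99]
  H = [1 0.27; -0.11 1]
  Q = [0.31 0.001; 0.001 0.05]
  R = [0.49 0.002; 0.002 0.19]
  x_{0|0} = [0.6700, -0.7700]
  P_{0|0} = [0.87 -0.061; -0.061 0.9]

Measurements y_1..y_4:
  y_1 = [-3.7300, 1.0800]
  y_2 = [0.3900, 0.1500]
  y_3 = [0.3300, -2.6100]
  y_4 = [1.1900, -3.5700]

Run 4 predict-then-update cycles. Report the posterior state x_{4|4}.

x_post = [1.2555, -1.9266]

step 1: x^-=[0.6040, -0.7958]  P^-=[1.0003 -0.1004; -0.1004 0.9403]  S=[1.5046 0.0484; 0.0484 1.1645]  K=[0.6535 -0.2079; 0.0758 0.8138]  nu=[-4.1191, 1.9422]  x^+=[-2.4916, 0.4725]  P^+=[0.3206 -0.0029; -0.0029 0.1545]
step 2: x^-=[-2.2222, 0.5924]  P^-=[0.5640 -0.0174; -0.0174 0.2025]  S=[1.0594 -0.0222; -0.0222 0.4031]  K=[0.5244 -0.1681; 0.0459 0.5095]  nu=[2.4523, -0.6868]  x^+=[-0.8207, 0.3550]  P^+=[0.2573 -0.0026; -0.0026 0.0966]
step 3: x^-=[-0.7340, 0.3925]  P^-=[0.5139 -0.0137; -0.0137 0.1456]  S=[1.0071 -0.0285; -0.0285 0.3448]  K=[0.5020 -0.1621; 0.0376 0.4297]  nu=[0.9580, -3.0832]  x^+=[0.2468, -0.8964]  P^+=[0.2464 -0.0027; -0.0027 0.0814]
step 4: x^-=[0.2286, -0.8998]  P^-=[0.5052 -0.0131; -0.0131 0.1307]  S=[0.9976 -0.0310; -0.0310 0.3297]  K=[0.4978 -0.1616; 0.0348 0.4040]  nu=[1.2043, -2.6451]  x^+=[1.2555, -1.9266]  P^+=[0.2444 -0.0028; -0.0028 0.0765]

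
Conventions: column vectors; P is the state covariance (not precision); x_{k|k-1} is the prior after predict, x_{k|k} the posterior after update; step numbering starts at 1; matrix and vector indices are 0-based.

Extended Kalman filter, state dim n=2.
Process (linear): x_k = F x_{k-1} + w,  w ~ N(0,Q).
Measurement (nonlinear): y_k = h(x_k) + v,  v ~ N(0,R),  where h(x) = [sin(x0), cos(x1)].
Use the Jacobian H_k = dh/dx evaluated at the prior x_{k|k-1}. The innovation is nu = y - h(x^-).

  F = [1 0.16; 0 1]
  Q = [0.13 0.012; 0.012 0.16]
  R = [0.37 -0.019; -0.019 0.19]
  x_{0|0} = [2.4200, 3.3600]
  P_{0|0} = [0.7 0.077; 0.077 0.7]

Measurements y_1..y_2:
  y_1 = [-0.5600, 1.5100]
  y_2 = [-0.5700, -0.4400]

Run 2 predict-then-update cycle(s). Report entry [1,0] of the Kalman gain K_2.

step 1: x^-=[2.9576, 3.3600]  P^-=[0.8726 0.2010; 0.2010 0.8600]  H_jac=[-0.9831 0.0000; 0.0000 0.2167]  S=[1.2134 -0.0618; -0.0618 0.2304]  K=[-0.7070 -0.0007; -0.1233 0.7758]  nu=[-0.7430, 2.4862]  x^+=[3.4812, 5.3804]  P^+=[0.2661 0.0614; 0.0614 0.6911]
step 2: x^-=[4.3421, 5.3804]  P^-=[0.4334 0.1840; 0.1840 0.8511]  H_jac=[-0.3619 0.0000; 0.0000 0.7851]  S=[0.4268 -0.0713; -0.0713 0.7146]  K=[-0.3394 0.1683; 0.0001 0.9351]  nu=[0.3622, -1.0594]  x^+=[4.0409, 4.3898]  P^+=[0.3559 0.0489; 0.0489 0.2263]

K[1,0] = 0.0001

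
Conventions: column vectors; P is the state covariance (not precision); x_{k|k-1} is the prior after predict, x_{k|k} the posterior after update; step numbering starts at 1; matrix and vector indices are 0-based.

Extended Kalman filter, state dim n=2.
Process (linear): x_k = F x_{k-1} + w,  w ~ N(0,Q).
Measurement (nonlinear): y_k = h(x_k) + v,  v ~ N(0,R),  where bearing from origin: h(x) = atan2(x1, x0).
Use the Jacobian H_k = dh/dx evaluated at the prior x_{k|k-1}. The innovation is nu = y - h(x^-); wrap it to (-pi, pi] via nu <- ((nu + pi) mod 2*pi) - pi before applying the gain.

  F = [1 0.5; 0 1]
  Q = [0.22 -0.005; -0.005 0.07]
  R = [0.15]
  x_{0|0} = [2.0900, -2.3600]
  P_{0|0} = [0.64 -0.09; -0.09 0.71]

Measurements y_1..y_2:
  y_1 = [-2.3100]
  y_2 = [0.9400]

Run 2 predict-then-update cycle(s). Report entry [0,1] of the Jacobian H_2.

step 1: x^-=[0.9100, -2.3600]  P^-=[0.9475 0.2600; 0.2600 0.7800]  H_jac=[0.3689 0.1422]  S=[0.3220]  K=[1.2003; 0.6424]  nu=[-1.1072]  x^+=[-0.4190, -3.0713]  P^+=[0.4836 0.0117; 0.0117 0.6471]
step 2: x^-=[-1.9547, -3.0713]  P^-=[0.8771 0.3303; 0.3303 0.7171]  H_jac=[0.2317 -0.1475]  S=[0.1901]  K=[0.8128; -0.1537]  nu=[3.0776]  x^+=[0.5468, -3.5444]  P^+=[0.7515 0.3540; 0.3540 0.7126]

H_jac[0,1] = -0.1475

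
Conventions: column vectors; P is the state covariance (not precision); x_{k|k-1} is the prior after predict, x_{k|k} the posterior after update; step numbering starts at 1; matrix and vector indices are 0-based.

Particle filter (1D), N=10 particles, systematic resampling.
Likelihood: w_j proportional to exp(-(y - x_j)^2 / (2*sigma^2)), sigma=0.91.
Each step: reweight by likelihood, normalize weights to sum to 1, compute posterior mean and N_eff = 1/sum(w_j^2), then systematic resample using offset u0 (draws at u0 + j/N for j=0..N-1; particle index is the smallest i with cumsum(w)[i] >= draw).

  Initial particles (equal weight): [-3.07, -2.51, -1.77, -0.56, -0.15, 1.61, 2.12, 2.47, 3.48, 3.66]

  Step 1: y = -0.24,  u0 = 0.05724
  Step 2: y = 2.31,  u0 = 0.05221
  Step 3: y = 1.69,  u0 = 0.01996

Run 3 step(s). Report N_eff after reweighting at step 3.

N_eff = 9.2445

step 1: w=[0.0033, 0.0185, 0.1012, 0.3910, 0.4139, 0.0527, 0.0144, 0.0049, 0.0001, 0.0000]  mean=-0.3888  Neff=2.9609  idx=[2, 3, 3, 3, 3, 4, 4, 4, 4, 5]
step 2: w=[0.0000, 0.0079, 0.0079, 0.0079, 0.0079, 0.0296, 0.0296, 0.0296, 0.0296, 0.8500]  mean=1.3329  Neff=1.3770  idx=[5, 9, 9, 9, 9, 9, 9, 9, 9, 9]
step 3: w=[0.0142, 0.1095, 0.1095, 0.1095, 0.1095, 0.1095, 0.1095, 0.1095, 0.1095, 0.1095]  mean=1.5849  Neff=9.2445  idx=[1, 1, 2, 3, 4, 5, 6, 7, 8, 9]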